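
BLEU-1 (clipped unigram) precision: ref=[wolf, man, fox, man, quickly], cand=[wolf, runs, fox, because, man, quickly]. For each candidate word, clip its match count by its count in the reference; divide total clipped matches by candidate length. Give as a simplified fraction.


Reference word counts: {'fox': 1, 'man': 2, 'quickly': 1, 'wolf': 1}
Checking each candidate word (with clipping):
  'wolf' -> in reference (ref count 1, used 1/1) -> match (matches: 1)
  'runs' -> not in reference -> no match (matches: 1)
  'fox' -> in reference (ref count 1, used 1/1) -> match (matches: 2)
  'because' -> not in reference -> no match (matches: 2)
  'man' -> in reference (ref count 2, used 1/2) -> match (matches: 3)
  'quickly' -> in reference (ref count 1, used 1/1) -> match (matches: 4)
Clipped matches: 4, Candidate length: 6
Precision = 4/6 = 2/3

2/3


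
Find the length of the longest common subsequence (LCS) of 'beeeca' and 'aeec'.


DP table for LCS of 'beeeca' and 'aeec':
       a  e  e  c
    0  0  0  0  0
  b 0  0  0  0  0
  e 0  0  1  1  1
  e 0  0  1  2  2
  e 0  0  1  2  2
  c 0  0  1  2  3
  a 0  1  1  2  3
LCS: 'eec'
LCS length = 3

3


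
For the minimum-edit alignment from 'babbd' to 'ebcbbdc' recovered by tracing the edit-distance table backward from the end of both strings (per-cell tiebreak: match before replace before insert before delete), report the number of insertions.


Edit distance = 3. Backtracking from cell (5, 7) with preference match > replace > insert > delete,
then listing the resulting alignment 'babbd' -> 'ebcbbdc' left to right:
  Step 1: insert 'e' [insertion #1]
  Step 2: keep 'b'
  Step 3: replace a->c
  Step 4: keep 'b'
  Step 5: keep 'b'
  Step 6: keep 'd'
  Step 7: insert 'c' [insertion #2]
Total insertions: 2

2


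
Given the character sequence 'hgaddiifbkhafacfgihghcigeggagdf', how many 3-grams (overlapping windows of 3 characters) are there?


String 'hgaddiifbkhafacfgihghcigeggagdf' has length L = 31.
Number of overlapping n-grams = L - n + 1
Substituting: 31 - 3 + 1 = 29

29


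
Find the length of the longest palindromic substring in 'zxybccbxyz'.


Scanning 'zxybccbxyz' for palindromic substrings.
Substring at positions 3-6: 'bccb'.
Check: reverse('bccb') = 'bccb' -> palindrome confirmed.
Neighbouring characters ('y' / 'x') break symmetry, so it cannot extend further.
No longer palindromic substring exists; longest length = 4

4


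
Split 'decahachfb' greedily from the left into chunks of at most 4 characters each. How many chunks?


'decahachfb' has 10 characters.
Chunking with max size 4:
  Chunk 1: 'deca' (positions 0-3)
  Chunk 2: 'hach' (positions 4-7)
  Chunk 3: 'fb' (positions 8-9)
Total chunks: ceil(10 / 4) = 3

3


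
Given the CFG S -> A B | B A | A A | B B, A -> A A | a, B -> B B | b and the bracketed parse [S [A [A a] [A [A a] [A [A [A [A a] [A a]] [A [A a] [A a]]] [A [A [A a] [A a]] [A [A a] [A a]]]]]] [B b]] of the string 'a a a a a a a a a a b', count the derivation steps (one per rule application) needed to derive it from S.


Every bracketed nonterminal node [X ...] in the tree is produced by exactly one rule application.
Reading the tree off as a leftmost derivation:
  Step 1: S  =>  A B   (applied S -> A B)
  Step 2: A B  =>  A A B   (applied A -> A A)
  Step 3: A A B  =>  a A B   (applied A -> a)
  Step 4: a A B  =>  a A A B   (applied A -> A A)
  Step 5: a A A B  =>  a a A B   (applied A -> a)
  Step 6: a a A B  =>  a a A A B   (applied A -> A A)
  Step 7: a a A A B  =>  a a A A A B   (applied A -> A A)
  Step 8: a a A A A B  =>  a a A A A A B   (applied A -> A A)
  Step 9: a a A A A A B  =>  a a a A A A B   (applied A -> a)
  Step 10: a a a A A A B  =>  a a a a A A B   (applied A -> a)
  Step 11: a a a a A A B  =>  a a a a A A A B   (applied A -> A A)
  Step 12: a a a a A A A B  =>  a a a a a A A B   (applied A -> a)
  Step 13: a a a a a A A B  =>  a a a a a a A B   (applied A -> a)
  Step 14: a a a a a a A B  =>  a a a a a a A A B   (applied A -> A A)
  Step 15: a a a a a a A A B  =>  a a a a a a A A A B   (applied A -> A A)
  Step 16: a a a a a a A A A B  =>  a a a a a a a A A B   (applied A -> a)
  Step 17: a a a a a a a A A B  =>  a a a a a a a a A B   (applied A -> a)
  Step 18: a a a a a a a a A B  =>  a a a a a a a a A A B   (applied A -> A A)
  Step 19: a a a a a a a a A A B  =>  a a a a a a a a a A B   (applied A -> a)
  Step 20: a a a a a a a a a A B  =>  a a a a a a a a a a B   (applied A -> a)
  Step 21: a a a a a a a a a a B  =>  a a a a a a a a a a b   (applied B -> b)
Final yield: a a a a a a a a a a b
Total rewrite steps: 21

21


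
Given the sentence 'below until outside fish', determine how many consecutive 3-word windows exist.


Word trigrams from [4] words:
  Trigram 1: (below until outside)
  Trigram 2: (until outside fish)
Total word trigrams: 4 - 2 = 2

2


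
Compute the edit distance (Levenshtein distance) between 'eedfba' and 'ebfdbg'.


Building DP table for s1='eedfba' (len 6) and s2='ebfdbg' (len 6):
       e  b  f  d  b  g
    0  1  2  3  4  5  6
  e 1  0  1  2  3  4  5
  e 2  1  1  2  3  4  5
  d 3  2  2  2  2  3  4
  f 4  3  3  2  3  3  4
  b 5  4  3  3  3  3  4
  a 6  5  4  4  4  4  4
Edit distance = dp[6][6] = 4

4


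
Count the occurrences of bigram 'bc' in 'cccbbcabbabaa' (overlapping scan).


Scanning 'cccbbcabbabaa' for bigram 'bc':
  Position 0: 'cc' -> no
  Position 1: 'cc' -> no
  Position 2: 'cb' -> no
  Position 3: 'bb' -> no
  Position 4: 'bc' -> MATCH
  Position 5: 'ca' -> no
  Position 6: 'ab' -> no
  Position 7: 'bb' -> no
  Position 8: 'ba' -> no
  Position 9: 'ab' -> no
  Position 10: 'ba' -> no
  Position 11: 'aa' -> no
Total matches: 1

1


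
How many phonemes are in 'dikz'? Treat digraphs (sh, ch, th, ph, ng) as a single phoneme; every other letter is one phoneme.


Parsing 'dikz' greedily, digraphs first:
  'd' -> consonant phoneme (phonemes so far: 1)
  'i' -> vowel phoneme (phonemes so far: 2)
  'k' -> consonant phoneme (phonemes so far: 3)
  'z' -> consonant phoneme (phonemes so far: 4)
Total phonemes: 4

4


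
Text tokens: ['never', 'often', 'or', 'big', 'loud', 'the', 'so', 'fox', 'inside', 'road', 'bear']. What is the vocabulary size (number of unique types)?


Listing all tokens and tracking unique types:
  Token 1: 'never' -> NEW (unique so far: 1)
  Token 2: 'often' -> NEW (unique so far: 2)
  Token 3: 'or' -> NEW (unique so far: 3)
  Token 4: 'big' -> NEW (unique so far: 4)
  Token 5: 'loud' -> NEW (unique so far: 5)
  Token 6: 'the' -> NEW (unique so far: 6)
  Token 7: 'so' -> NEW (unique so far: 7)
  Token 8: 'fox' -> NEW (unique so far: 8)
  Token 9: 'inside' -> NEW (unique so far: 9)
  Token 10: 'road' -> NEW (unique so far: 10)
  Token 11: 'bear' -> NEW (unique so far: 11)
Unique types: ('bear', 'big', 'fox', 'inside', 'loud', 'never', 'often', 'or', 'road', 'so', 'the')
Vocabulary size: 11

11


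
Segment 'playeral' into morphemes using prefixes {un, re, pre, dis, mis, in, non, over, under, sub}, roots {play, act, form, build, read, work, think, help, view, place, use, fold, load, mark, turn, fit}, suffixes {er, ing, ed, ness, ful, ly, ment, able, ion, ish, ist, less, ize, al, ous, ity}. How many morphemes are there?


Segmenting 'playeral' against the inventory:
  'play' -> root (morpheme 1)
  'er' -> suffix (morpheme 2)
  'al' -> suffix (morpheme 3)
Total morphemes: 3

3


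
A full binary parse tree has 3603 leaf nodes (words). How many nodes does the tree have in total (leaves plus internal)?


Leaf nodes (terminals): 3603
Internal nodes = n - 1 = 3603 - 1 = 3602
Total = leaves + internal = 3603 + 3602 = 7205

7205


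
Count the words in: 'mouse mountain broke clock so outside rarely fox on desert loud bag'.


Counting words by splitting on spaces:
  Word 1: 'mouse'
  Word 2: 'mountain'
  Word 3: 'broke'
  Word 4: 'clock'
  Word 5: 'so'
  Word 6: 'outside'
  Word 7: 'rarely'
  Word 8: 'fox'
  Word 9: 'on'
  Word 10: 'desert'
  Word 11: 'loud'
  Word 12: 'bag'
Total words: 12

12


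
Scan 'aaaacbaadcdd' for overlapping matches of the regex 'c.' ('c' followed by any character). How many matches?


Pattern: c. means 'c' followed by any character.
Scanning 'aaaacbaadcdd' position-by-position:
  Pos 0: window 'aa' -> no
  Pos 1: window 'aa' -> no
  Pos 2: window 'aa' -> no
  Pos 3: window 'ac' -> no
  Pos 4: window 'cb' -> MATCH
  Pos 5: window 'ba' -> no
  Pos 6: window 'aa' -> no
  Pos 7: window 'ad' -> no
  Pos 8: window 'dc' -> no
  Pos 9: window 'cd' -> MATCH
  Pos 10: window 'dd' -> no
  Pos 11: window 'd' -> no
Total matches: 2

2


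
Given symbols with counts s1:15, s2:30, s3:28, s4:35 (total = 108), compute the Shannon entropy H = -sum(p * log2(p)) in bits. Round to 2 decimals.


Computing entropy H = -sum(p_i * log2(p_i)):
  s1: p = 15/108 = 0.1389, -p*log2(p) = 0.3956
  s2: p = 30/108 = 0.2778, -p*log2(p) = 0.5133
  s3: p = 28/108 = 0.2593, -p*log2(p) = 0.5049
  s4: p = 35/108 = 0.3241, -p*log2(p) = 0.5268
H = sum of terms = 1.9406
Rounded to 2 decimals: 1.94

1.94


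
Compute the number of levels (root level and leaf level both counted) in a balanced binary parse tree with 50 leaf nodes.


In a balanced binary tree with n leaves the deepest leaf is ceil(log2(n)) edges below the root,
so counting node levels inclusive of root and leaves gives ceil(log2(n)) + 1 levels.
log2(50) = 5.6439
ceil(5.6439) = 6
levels = 6 + 1 = 7

7


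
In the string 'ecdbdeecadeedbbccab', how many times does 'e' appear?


Scanning 'ecdbdeecadeedbbccab' for 'e':
  Position 0: 'e' -> MATCH (count: 1)
  Position 5: 'e' -> MATCH (count: 2)
  Position 6: 'e' -> MATCH (count: 3)
  Position 10: 'e' -> MATCH (count: 4)
  Position 11: 'e' -> MATCH (count: 5)
Total occurrences of 'e': 5

5


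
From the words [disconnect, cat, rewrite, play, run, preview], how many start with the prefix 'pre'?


Checking each word for prefix 'pre':
  'disconnect' -> no (count: 0)
  'cat' -> no (count: 0)
  'rewrite' -> no (count: 0)
  'play' -> no (count: 0)
  'run' -> no (count: 0)
  'preview' -> YES, starts with 'pre' (count: 1)
Total with prefix 'pre': 1

1


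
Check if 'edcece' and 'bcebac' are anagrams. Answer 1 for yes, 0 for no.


Sort characters of 'edcece': 'ccdeee'
Sort characters of 'bcebac': 'abbcce'
Sorted forms differ -> they are NOT anagrams
Result: 0

0


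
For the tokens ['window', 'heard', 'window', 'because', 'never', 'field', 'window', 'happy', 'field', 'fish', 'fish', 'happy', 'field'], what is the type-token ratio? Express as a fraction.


Tokens: 13
Unique types: ('because', 'field', 'fish', 'happy', 'heard', 'never', 'window') = 7
TTR = 7/13
Already in lowest terms.

7/13


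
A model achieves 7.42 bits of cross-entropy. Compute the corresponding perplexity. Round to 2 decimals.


Perplexity formula: PP = 2^H
H = 7.42
PP = 2^7.42
Decompose: 2^7.42 = 2^7 * 2^0.42
2^7 = 128, 2^0.42 ~ 1.3379276
PP ~ 128 * 1.3379276 = 171.2547328
Rounded to 2 decimals: 171.25

171.25


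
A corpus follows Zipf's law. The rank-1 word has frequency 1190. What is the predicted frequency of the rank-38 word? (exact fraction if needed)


Zipf's law: freq(rank) = f1 / rank
f1 = 1190, rank = 38
freq = 1190 / 38
GCD(1190, 38) = 2
Simplified: 595/19

595/19


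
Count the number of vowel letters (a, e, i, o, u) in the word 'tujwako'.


Scanning each character of 'tujwako':
  Position 1: 't' -> consonant (running count: 0)
  Position 2: 'u' -> vowel (running count: 1)
  Position 3: 'j' -> consonant (running count: 1)
  Position 4: 'w' -> consonant (running count: 1)
  Position 5: 'a' -> vowel (running count: 2)
  Position 6: 'k' -> consonant (running count: 2)
  Position 7: 'o' -> vowel (running count: 3)
Total vowels: 3

3


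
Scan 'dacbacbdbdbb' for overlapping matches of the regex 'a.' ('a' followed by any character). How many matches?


Pattern: a. means 'a' followed by any character.
Scanning 'dacbacbdbdbb' position-by-position:
  Pos 0: window 'da' -> no
  Pos 1: window 'ac' -> MATCH
  Pos 2: window 'cb' -> no
  Pos 3: window 'ba' -> no
  Pos 4: window 'ac' -> MATCH
  Pos 5: window 'cb' -> no
  Pos 6: window 'bd' -> no
  Pos 7: window 'db' -> no
  Pos 8: window 'bd' -> no
  Pos 9: window 'db' -> no
  Pos 10: window 'bb' -> no
  Pos 11: window 'b' -> no
Total matches: 2

2


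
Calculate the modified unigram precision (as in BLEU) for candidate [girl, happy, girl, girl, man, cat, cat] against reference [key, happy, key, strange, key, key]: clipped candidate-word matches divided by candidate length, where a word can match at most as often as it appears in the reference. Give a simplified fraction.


Reference word counts: {'happy': 1, 'key': 4, 'strange': 1}
Checking each candidate word (with clipping):
  'girl' -> not in reference -> no match (matches: 0)
  'happy' -> in reference (ref count 1, used 1/1) -> match (matches: 1)
  'girl' -> not in reference -> no match (matches: 1)
  'girl' -> not in reference -> no match (matches: 1)
  'man' -> not in reference -> no match (matches: 1)
  'cat' -> not in reference -> no match (matches: 1)
  'cat' -> not in reference -> no match (matches: 1)
Clipped matches: 1, Candidate length: 7
Precision = 1/7

1/7


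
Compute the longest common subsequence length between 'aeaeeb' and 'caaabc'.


DP table for LCS of 'aeaeeb' and 'caaabc':
       c  a  a  a  b  c
    0  0  0  0  0  0  0
  a 0  0  1  1  1  1  1
  e 0  0  1  1  1  1  1
  a 0  0  1  2  2  2  2
  e 0  0  1  2  2  2  2
  e 0  0  1  2  2  2  2
  b 0  0  1  2  2  3  3
LCS: 'aab'
LCS length = 3

3


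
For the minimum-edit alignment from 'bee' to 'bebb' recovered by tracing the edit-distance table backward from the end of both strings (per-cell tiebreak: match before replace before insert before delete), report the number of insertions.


Edit distance = 2. Backtracking from cell (3, 4) with preference match > replace > insert > delete,
then listing the resulting alignment 'bee' -> 'bebb' left to right:
  Step 1: keep 'b'
  Step 2: keep 'e'
  Step 3: insert 'b' [insertion #1]
  Step 4: replace e->b
Total insertions: 1

1


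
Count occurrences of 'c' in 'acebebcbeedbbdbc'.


Scanning 'acebebcbeedbbdbc' for 'c':
  Position 1: 'c' -> MATCH (count: 1)
  Position 6: 'c' -> MATCH (count: 2)
  Position 15: 'c' -> MATCH (count: 3)
Total occurrences of 'c': 3

3


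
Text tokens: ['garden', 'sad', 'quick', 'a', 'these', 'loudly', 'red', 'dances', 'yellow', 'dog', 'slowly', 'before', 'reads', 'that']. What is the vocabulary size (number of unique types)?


Listing all tokens and tracking unique types:
  Token 1: 'garden' -> NEW (unique so far: 1)
  Token 2: 'sad' -> NEW (unique so far: 2)
  Token 3: 'quick' -> NEW (unique so far: 3)
  Token 4: 'a' -> NEW (unique so far: 4)
  Token 5: 'these' -> NEW (unique so far: 5)
  Token 6: 'loudly' -> NEW (unique so far: 6)
  Token 7: 'red' -> NEW (unique so far: 7)
  Token 8: 'dances' -> NEW (unique so far: 8)
  Token 9: 'yellow' -> NEW (unique so far: 9)
  Token 10: 'dog' -> NEW (unique so far: 10)
  Token 11: 'slowly' -> NEW (unique so far: 11)
  Token 12: 'before' -> NEW (unique so far: 12)
  Token 13: 'reads' -> NEW (unique so far: 13)
  Token 14: 'that' -> NEW (unique so far: 14)
Unique types: ('a', 'before', 'dances', 'dog', 'garden', 'loudly', 'quick', 'reads', 'red', 'sad', 'slowly', 'that', 'these', 'yellow')
Vocabulary size: 14

14


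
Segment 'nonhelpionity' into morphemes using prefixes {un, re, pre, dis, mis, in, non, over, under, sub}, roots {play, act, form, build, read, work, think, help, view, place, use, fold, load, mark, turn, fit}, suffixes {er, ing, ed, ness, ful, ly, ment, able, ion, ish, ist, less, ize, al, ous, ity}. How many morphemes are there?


Segmenting 'nonhelpionity' against the inventory:
  'non' -> prefix (morpheme 1)
  'help' -> root (morpheme 2)
  'ion' -> suffix (morpheme 3)
  'ity' -> suffix (morpheme 4)
Total morphemes: 4

4


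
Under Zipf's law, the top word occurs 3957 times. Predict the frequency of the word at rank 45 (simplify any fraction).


Zipf's law: freq(rank) = f1 / rank
f1 = 3957, rank = 45
freq = 3957 / 45
GCD(3957, 45) = 3
Simplified: 1319/15

1319/15


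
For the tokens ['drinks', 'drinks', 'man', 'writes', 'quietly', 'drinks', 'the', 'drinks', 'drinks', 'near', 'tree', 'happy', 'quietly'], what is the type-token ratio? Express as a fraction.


Tokens: 13
Unique types: ('drinks', 'happy', 'man', 'near', 'quietly', 'the', 'tree', 'writes') = 8
TTR = 8/13
Already in lowest terms.

8/13


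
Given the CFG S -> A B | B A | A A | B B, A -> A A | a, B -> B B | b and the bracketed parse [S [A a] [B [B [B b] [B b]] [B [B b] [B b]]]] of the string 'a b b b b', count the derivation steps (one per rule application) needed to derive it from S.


Every bracketed nonterminal node [X ...] in the tree is produced by exactly one rule application.
Reading the tree off as a leftmost derivation:
  Step 1: S  =>  A B   (applied S -> A B)
  Step 2: A B  =>  a B   (applied A -> a)
  Step 3: a B  =>  a B B   (applied B -> B B)
  Step 4: a B B  =>  a B B B   (applied B -> B B)
  Step 5: a B B B  =>  a b B B   (applied B -> b)
  Step 6: a b B B  =>  a b b B   (applied B -> b)
  Step 7: a b b B  =>  a b b B B   (applied B -> B B)
  Step 8: a b b B B  =>  a b b b B   (applied B -> b)
  Step 9: a b b b B  =>  a b b b b   (applied B -> b)
Final yield: a b b b b
Total rewrite steps: 9

9


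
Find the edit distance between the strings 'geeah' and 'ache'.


Building DP table for s1='geeah' (len 5) and s2='ache' (len 4):
       a  c  h  e
    0  1  2  3  4
  g 1  1  2  3  4
  e 2  2  2  3  3
  e 3  3  3  3  3
  a 4  3  4  4  4
  h 5  4  4  4  5
Edit distance = dp[5][4] = 5

5


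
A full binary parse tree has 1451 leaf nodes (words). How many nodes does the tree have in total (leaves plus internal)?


Leaf nodes (terminals): 1451
Internal nodes = n - 1 = 1451 - 1 = 1450
Total = leaves + internal = 1451 + 1450 = 2901

2901


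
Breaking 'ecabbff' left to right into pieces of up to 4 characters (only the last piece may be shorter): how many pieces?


'ecabbff' has 7 characters.
Chunking with max size 4:
  Chunk 1: 'ecab' (positions 0-3)
  Chunk 2: 'bff' (positions 4-6)
Total chunks: ceil(7 / 4) = 2

2


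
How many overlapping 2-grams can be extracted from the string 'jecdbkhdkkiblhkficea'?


String 'jecdbkhdkkiblhkficea' has length L = 20.
Number of overlapping n-grams = L - n + 1
Substituting: 20 - 2 + 1 = 19

19


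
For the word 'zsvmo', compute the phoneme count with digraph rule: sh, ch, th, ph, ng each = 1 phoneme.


Parsing 'zsvmo' greedily, digraphs first:
  'z' -> consonant phoneme (phonemes so far: 1)
  's' -> consonant phoneme (phonemes so far: 2)
  'v' -> consonant phoneme (phonemes so far: 3)
  'm' -> consonant phoneme (phonemes so far: 4)
  'o' -> vowel phoneme (phonemes so far: 5)
Total phonemes: 5

5


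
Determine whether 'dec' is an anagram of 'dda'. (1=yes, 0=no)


Sort characters of 'dec': 'cde'
Sort characters of 'dda': 'add'
Sorted forms differ -> they are NOT anagrams
Result: 0

0


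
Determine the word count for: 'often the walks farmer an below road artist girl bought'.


Counting words by splitting on spaces:
  Word 1: 'often'
  Word 2: 'the'
  Word 3: 'walks'
  Word 4: 'farmer'
  Word 5: 'an'
  Word 6: 'below'
  Word 7: 'road'
  Word 8: 'artist'
  Word 9: 'girl'
  Word 10: 'bought'
Total words: 10

10


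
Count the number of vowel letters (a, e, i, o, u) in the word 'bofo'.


Scanning each character of 'bofo':
  Position 1: 'b' -> consonant (running count: 0)
  Position 2: 'o' -> vowel (running count: 1)
  Position 3: 'f' -> consonant (running count: 1)
  Position 4: 'o' -> vowel (running count: 2)
Total vowels: 2

2


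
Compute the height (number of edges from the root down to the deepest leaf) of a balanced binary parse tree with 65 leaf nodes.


In a balanced binary tree with n leaves the deepest leaf is ceil(log2(n)) edges below the root.
log2(65) = 6.0224
ceil(6.0224) = 7
height (edges) = 7

7


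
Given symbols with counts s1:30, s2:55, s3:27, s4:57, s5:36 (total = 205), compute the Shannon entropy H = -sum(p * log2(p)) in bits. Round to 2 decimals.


Computing entropy H = -sum(p_i * log2(p_i)):
  s1: p = 30/205 = 0.1463, -p*log2(p) = 0.4057
  s2: p = 55/205 = 0.2683, -p*log2(p) = 0.5093
  s3: p = 27/205 = 0.1317, -p*log2(p) = 0.3852
  s4: p = 57/205 = 0.2780, -p*log2(p) = 0.5134
  s5: p = 36/205 = 0.1756, -p*log2(p) = 0.4407
H = sum of terms = 2.2543
Rounded to 2 decimals: 2.25

2.25


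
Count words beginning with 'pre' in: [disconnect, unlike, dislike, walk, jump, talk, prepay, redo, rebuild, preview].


Checking each word for prefix 'pre':
  'disconnect' -> no (count: 0)
  'unlike' -> no (count: 0)
  'dislike' -> no (count: 0)
  'walk' -> no (count: 0)
  'jump' -> no (count: 0)
  'talk' -> no (count: 0)
  'prepay' -> YES, starts with 'pre' (count: 1)
  'redo' -> no (count: 1)
  'rebuild' -> no (count: 1)
  'preview' -> YES, starts with 'pre' (count: 2)
Total with prefix 'pre': 2

2


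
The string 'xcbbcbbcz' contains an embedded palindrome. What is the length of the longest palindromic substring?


Scanning 'xcbbcbbcz' for palindromic substrings.
Substring at positions 1-7: 'cbbcbbc'.
Check: reverse('cbbcbbc') = 'cbbcbbc' -> palindrome confirmed.
Neighbouring characters ('x' / 'z') break symmetry, so it cannot extend further.
No longer palindromic substring exists; longest length = 7

7


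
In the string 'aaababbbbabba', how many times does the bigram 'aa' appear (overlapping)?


Scanning 'aaababbbbabba' for bigram 'aa':
  Position 0: 'aa' -> MATCH
  Position 1: 'aa' -> MATCH
  Position 2: 'ab' -> no
  Position 3: 'ba' -> no
  Position 4: 'ab' -> no
  Position 5: 'bb' -> no
  Position 6: 'bb' -> no
  Position 7: 'bb' -> no
  Position 8: 'ba' -> no
  Position 9: 'ab' -> no
  Position 10: 'bb' -> no
  Position 11: 'ba' -> no
Total matches: 2

2


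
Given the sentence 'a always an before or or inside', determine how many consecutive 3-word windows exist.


Word trigrams from [7] words:
  Trigram 1: (a always an)
  Trigram 2: (always an before)
  Trigram 3: (an before or)
  Trigram 4: (before or or)
  Trigram 5: (or or inside)
Total word trigrams: 7 - 2 = 5

5


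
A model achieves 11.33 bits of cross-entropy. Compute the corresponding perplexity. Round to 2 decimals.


Perplexity formula: PP = 2^H
H = 11.33
PP = 2^11.33
Decompose: 2^11.33 = 2^11 * 2^0.33
2^11 = 2048, 2^0.33 ~ 1.2570134
PP ~ 2048 * 1.2570134 = 2574.3634432
Rounded to 2 decimals: 2574.36

2574.36


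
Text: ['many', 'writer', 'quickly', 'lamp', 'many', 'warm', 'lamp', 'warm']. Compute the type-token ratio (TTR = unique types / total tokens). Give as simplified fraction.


Tokens: 8
Unique types: ('lamp', 'many', 'quickly', 'warm', 'writer') = 5
TTR = 5/8
Already in lowest terms.

5/8


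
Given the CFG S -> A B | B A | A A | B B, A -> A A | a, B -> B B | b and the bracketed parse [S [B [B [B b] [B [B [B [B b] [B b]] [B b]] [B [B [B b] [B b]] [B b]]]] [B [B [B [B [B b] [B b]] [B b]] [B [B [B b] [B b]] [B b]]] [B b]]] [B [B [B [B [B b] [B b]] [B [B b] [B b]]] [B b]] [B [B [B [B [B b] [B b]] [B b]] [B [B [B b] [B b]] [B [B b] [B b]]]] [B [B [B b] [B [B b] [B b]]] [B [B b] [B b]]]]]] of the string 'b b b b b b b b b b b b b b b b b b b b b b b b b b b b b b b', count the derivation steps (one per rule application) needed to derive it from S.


Every bracketed nonterminal node [X ...] in the tree is produced by exactly one rule application.
Reading the tree off as a leftmost derivation:
  Step 1: S  =>  B B   (applied S -> B B)
  Step 2: B B  =>  B B B   (applied B -> B B)
  Step 3: B B B  =>  B B B B   (applied B -> B B)
  Step 4: B B B B  =>  b B B B   (applied B -> b)
  Step 5: b B B B  =>  b B B B B   (applied B -> B B)
  Step 6: b B B B B  =>  b B B B B B   (applied B -> B B)
  Step 7: b B B B B B  =>  b B B B B B B   (applied B -> B B)
  Step 8: b B B B B B B  =>  b b B B B B B   (applied B -> b)
  Step 9: b b B B B B B  =>  b b b B B B B   (applied B -> b)
  Step 10: b b b B B B B  =>  b b b b B B B   (applied B -> b)
  Step 11: b b b b B B B  =>  b b b b B B B B   (applied B -> B B)
  Step 12: b b b b B B B B  =>  b b b b B B B B B   (applied B -> B B)
  Step 13: b b b b B B B B B  =>  b b b b b B B B B   (applied B -> b)
  Step 14: b b b b b B B B B  =>  b b b b b b B B B   (applied B -> b)
  Step 15: b b b b b b B B B  =>  b b b b b b b B B   (applied B -> b)
  Step 16: b b b b b b b B B  =>  b b b b b b b B B B   (applied B -> B B)
  Step 17: b b b b b b b B B B  =>  b b b b b b b B B B B   (applied B -> B B)
  Step 18: b b b b b b b B B B B  =>  b b b b b b b B B B B B   (applied B -> B B)
  Step 19: b b b b b b b B B B B B  =>  b b b b b b b B B B B B B   (applied B -> B B)
  Step 20: b b b b b b b B B B B B B  =>  b b b b b b b b B B B B B   (applied B -> b)
  Step 21: b b b b b b b b B B B B B  =>  b b b b b b b b b B B B B   (applied B -> b)
  Step 22: b b b b b b b b b B B B B  =>  b b b b b b b b b b B B B   (applied B -> b)
  Step 23: b b b b b b b b b b B B B  =>  b b b b b b b b b b B B B B   (applied B -> B B)
  Step 24: b b b b b b b b b b B B B B  =>  b b b b b b b b b b B B B B B   (applied B -> B B)
  Step 25: b b b b b b b b b b B B B B B  =>  b b b b b b b b b b b B B B B   (applied B -> b)
  Step 26: b b b b b b b b b b b B B B B  =>  b b b b b b b b b b b b B B B   (applied B -> b)
  Step 27: b b b b b b b b b b b b B B B  =>  b b b b b b b b b b b b b B B   (applied B -> b)
  Step 28: b b b b b b b b b b b b b B B  =>  b b b b b b b b b b b b b b B   (applied B -> b)
  Step 29: b b b b b b b b b b b b b b B  =>  b b b b b b b b b b b b b b B B   (applied B -> B B)
  Step 30: b b b b b b b b b b b b b b B B  =>  b b b b b b b b b b b b b b B B B   (applied B -> B B)
  Step 31: b b b b b b b b b b b b b b B B B  =>  b b b b b b b b b b b b b b B B B B   (applied B -> B B)
  Step 32: b b b b b b b b b b b b b b B B B B  =>  b b b b b b b b b b b b b b B B B B B   (applied B -> B B)
  Step 33: b b b b b b b b b b b b b b B B B B B  =>  b b b b b b b b b b b b b b b B B B B   (applied B -> b)
  Step 34: b b b b b b b b b b b b b b b B B B B  =>  b b b b b b b b b b b b b b b b B B B   (applied B -> b)
  Step 35: b b b b b b b b b b b b b b b b B B B  =>  b b b b b b b b b b b b b b b b B B B B   (applied B -> B B)
  Step 36: b b b b b b b b b b b b b b b b B B B B  =>  b b b b b b b b b b b b b b b b b B B B   (applied B -> b)
  Step 37: b b b b b b b b b b b b b b b b b B B B  =>  b b b b b b b b b b b b b b b b b b B B   (applied B -> b)
  Step 38: b b b b b b b b b b b b b b b b b b B B  =>  b b b b b b b b b b b b b b b b b b b B   (applied B -> b)
  Step 39: b b b b b b b b b b b b b b b b b b b B  =>  b b b b b b b b b b b b b b b b b b b B B   (applied B -> B B)
  Step 40: b b b b b b b b b b b b b b b b b b b B B  =>  b b b b b b b b b b b b b b b b b b b B B B   (applied B -> B B)
  Step 41: b b b b b b b b b b b b b b b b b b b B B B  =>  b b b b b b b b b b b b b b b b b b b B B B B   (applied B -> B B)
  Step 42: b b b b b b b b b b b b b b b b b b b B B B B  =>  b b b b b b b b b b b b b b b b b b b B B B B B   (applied B -> B B)
  Step 43: b b b b b b b b b b b b b b b b b b b B B B B B  =>  b b b b b b b b b b b b b b b b b b b b B B B B   (applied B -> b)
  Step 44: b b b b b b b b b b b b b b b b b b b b B B B B  =>  b b b b b b b b b b b b b b b b b b b b b B B B   (applied B -> b)
  Step 45: b b b b b b b b b b b b b b b b b b b b b B B B  =>  b b b b b b b b b b b b b b b b b b b b b b B B   (applied B -> b)
  Step 46: b b b b b b b b b b b b b b b b b b b b b b B B  =>  b b b b b b b b b b b b b b b b b b b b b b B B B   (applied B -> B B)
  Step 47: b b b b b b b b b b b b b b b b b b b b b b B B B  =>  b b b b b b b b b b b b b b b b b b b b b b B B B B   (applied B -> B B)
  Step 48: b b b b b b b b b b b b b b b b b b b b b b B B B B  =>  b b b b b b b b b b b b b b b b b b b b b b b B B B   (applied B -> b)
  Step 49: b b b b b b b b b b b b b b b b b b b b b b b B B B  =>  b b b b b b b b b b b b b b b b b b b b b b b b B B   (applied B -> b)
  Step 50: b b b b b b b b b b b b b b b b b b b b b b b b B B  =>  b b b b b b b b b b b b b b b b b b b b b b b b B B B   (applied B -> B B)
  Step 51: b b b b b b b b b b b b b b b b b b b b b b b b B B B  =>  b b b b b b b b b b b b b b b b b b b b b b b b b B B   (applied B -> b)
  Step 52: b b b b b b b b b b b b b b b b b b b b b b b b b B B  =>  b b b b b b b b b b b b b b b b b b b b b b b b b b B   (applied B -> b)
  Step 53: b b b b b b b b b b b b b b b b b b b b b b b b b b B  =>  b b b b b b b b b b b b b b b b b b b b b b b b b b B B   (applied B -> B B)
  Step 54: b b b b b b b b b b b b b b b b b b b b b b b b b b B B  =>  b b b b b b b b b b b b b b b b b b b b b b b b b b B B B   (applied B -> B B)
  Step 55: b b b b b b b b b b b b b b b b b b b b b b b b b b B B B  =>  b b b b b b b b b b b b b b b b b b b b b b b b b b b B B   (applied B -> b)
  Step 56: b b b b b b b b b b b b b b b b b b b b b b b b b b b B B  =>  b b b b b b b b b b b b b b b b b b b b b b b b b b b B B B   (applied B -> B B)
  Step 57: b b b b b b b b b b b b b b b b b b b b b b b b b b b B B B  =>  b b b b b b b b b b b b b b b b b b b b b b b b b b b b B B   (applied B -> b)
  Step 58: b b b b b b b b b b b b b b b b b b b b b b b b b b b b B B  =>  b b b b b b b b b b b b b b b b b b b b b b b b b b b b b B   (applied B -> b)
  Step 59: b b b b b b b b b b b b b b b b b b b b b b b b b b b b b B  =>  b b b b b b b b b b b b b b b b b b b b b b b b b b b b b B B   (applied B -> B B)
  Step 60: b b b b b b b b b b b b b b b b b b b b b b b b b b b b b B B  =>  b b b b b b b b b b b b b b b b b b b b b b b b b b b b b b B   (applied B -> b)
  Step 61: b b b b b b b b b b b b b b b b b b b b b b b b b b b b b b B  =>  b b b b b b b b b b b b b b b b b b b b b b b b b b b b b b b   (applied B -> b)
Final yield: b b b b b b b b b b b b b b b b b b b b b b b b b b b b b b b
Total rewrite steps: 61

61


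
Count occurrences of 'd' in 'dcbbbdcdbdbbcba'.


Scanning 'dcbbbdcdbdbbcba' for 'd':
  Position 0: 'd' -> MATCH (count: 1)
  Position 5: 'd' -> MATCH (count: 2)
  Position 7: 'd' -> MATCH (count: 3)
  Position 9: 'd' -> MATCH (count: 4)
Total occurrences of 'd': 4

4


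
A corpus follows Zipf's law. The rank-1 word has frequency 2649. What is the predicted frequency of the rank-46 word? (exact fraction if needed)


Zipf's law: freq(rank) = f1 / rank
f1 = 2649, rank = 46
freq = 2649 / 46
GCD(2649, 46) = 1
Simplified: 2649/46

2649/46


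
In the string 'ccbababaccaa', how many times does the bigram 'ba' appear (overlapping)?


Scanning 'ccbababaccaa' for bigram 'ba':
  Position 0: 'cc' -> no
  Position 1: 'cb' -> no
  Position 2: 'ba' -> MATCH
  Position 3: 'ab' -> no
  Position 4: 'ba' -> MATCH
  Position 5: 'ab' -> no
  Position 6: 'ba' -> MATCH
  Position 7: 'ac' -> no
  Position 8: 'cc' -> no
  Position 9: 'ca' -> no
  Position 10: 'aa' -> no
Total matches: 3

3


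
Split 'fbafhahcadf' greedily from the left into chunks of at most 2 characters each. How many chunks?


'fbafhahcadf' has 11 characters.
Chunking with max size 2:
  Chunk 1: 'fb' (positions 0-1)
  Chunk 2: 'af' (positions 2-3)
  Chunk 3: 'ha' (positions 4-5)
  Chunk 4: 'hc' (positions 6-7)
  Chunk 5: 'ad' (positions 8-9)
  Chunk 6: 'f' (positions 10-10)
Total chunks: ceil(11 / 2) = 6

6


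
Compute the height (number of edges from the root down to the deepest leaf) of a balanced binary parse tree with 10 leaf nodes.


In a balanced binary tree with n leaves the deepest leaf is ceil(log2(n)) edges below the root.
log2(10) = 3.3219
ceil(3.3219) = 4
height (edges) = 4

4


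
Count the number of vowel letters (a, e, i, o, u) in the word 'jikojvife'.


Scanning each character of 'jikojvife':
  Position 1: 'j' -> consonant (running count: 0)
  Position 2: 'i' -> vowel (running count: 1)
  Position 3: 'k' -> consonant (running count: 1)
  Position 4: 'o' -> vowel (running count: 2)
  Position 5: 'j' -> consonant (running count: 2)
  Position 6: 'v' -> consonant (running count: 2)
  Position 7: 'i' -> vowel (running count: 3)
  Position 8: 'f' -> consonant (running count: 3)
  Position 9: 'e' -> vowel (running count: 4)
Total vowels: 4

4


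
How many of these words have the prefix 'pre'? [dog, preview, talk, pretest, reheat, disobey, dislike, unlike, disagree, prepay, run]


Checking each word for prefix 'pre':
  'dog' -> no (count: 0)
  'preview' -> YES, starts with 'pre' (count: 1)
  'talk' -> no (count: 1)
  'pretest' -> YES, starts with 'pre' (count: 2)
  'reheat' -> no (count: 2)
  'disobey' -> no (count: 2)
  'dislike' -> no (count: 2)
  'unlike' -> no (count: 2)
  'disagree' -> no (count: 2)
  'prepay' -> YES, starts with 'pre' (count: 3)
  'run' -> no (count: 3)
Total with prefix 'pre': 3

3


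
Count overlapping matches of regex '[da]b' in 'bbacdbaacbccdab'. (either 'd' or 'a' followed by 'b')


Pattern: [da]b means either 'd' or 'a' followed by 'b'.
Scanning 'bbacdbaacbccdab' position-by-position:
  Pos 0: window 'bb' -> no
  Pos 1: window 'ba' -> no
  Pos 2: window 'ac' -> no
  Pos 3: window 'cd' -> no
  Pos 4: window 'db' -> MATCH
  Pos 5: window 'ba' -> no
  Pos 6: window 'aa' -> no
  Pos 7: window 'ac' -> no
  Pos 8: window 'cb' -> no
  Pos 9: window 'bc' -> no
  Pos 10: window 'cc' -> no
  Pos 11: window 'cd' -> no
  Pos 12: window 'da' -> no
  Pos 13: window 'ab' -> MATCH
  Pos 14: window 'b' -> no
Total matches: 2

2


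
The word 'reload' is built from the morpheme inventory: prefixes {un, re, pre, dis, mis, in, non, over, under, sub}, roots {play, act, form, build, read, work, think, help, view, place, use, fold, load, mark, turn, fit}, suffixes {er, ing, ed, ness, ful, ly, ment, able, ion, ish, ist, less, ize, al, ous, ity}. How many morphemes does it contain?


Segmenting 'reload' against the inventory:
  're' -> prefix (morpheme 1)
  'load' -> root (morpheme 2)
Total morphemes: 2

2


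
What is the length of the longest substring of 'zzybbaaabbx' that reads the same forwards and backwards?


Scanning 'zzybbaaabbx' for palindromic substrings.
Substring at positions 3-9: 'bbaaabb'.
Check: reverse('bbaaabb') = 'bbaaabb' -> palindrome confirmed.
Neighbouring characters ('y' / 'x') break symmetry, so it cannot extend further.
No longer palindromic substring exists; longest length = 7

7


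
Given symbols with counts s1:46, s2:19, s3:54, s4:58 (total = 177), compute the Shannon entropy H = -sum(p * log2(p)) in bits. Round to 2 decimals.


Computing entropy H = -sum(p_i * log2(p_i)):
  s1: p = 46/177 = 0.2599, -p*log2(p) = 0.5052
  s2: p = 19/177 = 0.1073, -p*log2(p) = 0.3456
  s3: p = 54/177 = 0.3051, -p*log2(p) = 0.5225
  s4: p = 58/177 = 0.3277, -p*log2(p) = 0.5274
H = sum of terms = 1.9007
Rounded to 2 decimals: 1.90

1.90


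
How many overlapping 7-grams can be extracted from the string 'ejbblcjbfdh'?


String 'ejbblcjbfdh' has length L = 11.
Number of overlapping n-grams = L - n + 1
Substituting: 11 - 7 + 1 = 5

5


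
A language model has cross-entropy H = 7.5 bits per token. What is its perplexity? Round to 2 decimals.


Perplexity formula: PP = 2^H
H = 7.5
PP = 2^7.5
Decompose: 2^7.5 = 2^7 * 2^0.5 = 2^7 * sqrt(2)
2^7 = 128, sqrt(2) ~ 1.4142136
PP ~ 128 * 1.4142136 = 181.0193408
Rounded to 2 decimals: 181.02

181.02


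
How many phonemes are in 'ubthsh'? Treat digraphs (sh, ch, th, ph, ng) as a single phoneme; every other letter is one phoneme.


Parsing 'ubthsh' greedily, digraphs first:
  'u' -> vowel phoneme (phonemes so far: 1)
  'b' -> consonant phoneme (phonemes so far: 2)
  'th' -> digraph (1 consonant phoneme) (phonemes so far: 3)
  'sh' -> digraph (1 consonant phoneme) (phonemes so far: 4)
Total phonemes: 4

4


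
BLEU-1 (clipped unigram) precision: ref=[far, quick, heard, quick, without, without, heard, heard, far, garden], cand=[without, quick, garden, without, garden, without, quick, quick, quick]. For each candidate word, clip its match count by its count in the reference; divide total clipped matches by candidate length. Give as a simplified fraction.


Reference word counts: {'far': 2, 'garden': 1, 'heard': 3, 'quick': 2, 'without': 2}
Checking each candidate word (with clipping):
  'without' -> in reference (ref count 2, used 1/2) -> match (matches: 1)
  'quick' -> in reference (ref count 2, used 1/2) -> match (matches: 2)
  'garden' -> in reference (ref count 1, used 1/1) -> match (matches: 3)
  'without' -> in reference (ref count 2, used 2/2) -> match (matches: 4)
  'garden' -> ref count 1 already used up (1/1) -> clipped, no match (matches: 4)
  'without' -> ref count 2 already used up (2/2) -> clipped, no match (matches: 4)
  'quick' -> in reference (ref count 2, used 2/2) -> match (matches: 5)
  'quick' -> ref count 2 already used up (2/2) -> clipped, no match (matches: 5)
  'quick' -> ref count 2 already used up (2/2) -> clipped, no match (matches: 5)
Clipped matches: 5, Candidate length: 9
Precision = 5/9

5/9


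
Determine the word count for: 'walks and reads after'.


Counting words by splitting on spaces:
  Word 1: 'walks'
  Word 2: 'and'
  Word 3: 'reads'
  Word 4: 'after'
Total words: 4

4


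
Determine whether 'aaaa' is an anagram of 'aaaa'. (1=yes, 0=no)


Sort characters of 'aaaa': 'aaaa'
Sort characters of 'aaaa': 'aaaa'
Sorted forms match -> they ARE anagrams
Result: 1

1


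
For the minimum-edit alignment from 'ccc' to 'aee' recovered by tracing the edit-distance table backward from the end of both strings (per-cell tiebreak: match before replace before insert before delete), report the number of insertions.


Edit distance = 3. Backtracking from cell (3, 3) with preference match > replace > insert > delete,
then listing the resulting alignment 'ccc' -> 'aee' left to right:
  Step 1: replace c->a
  Step 2: replace c->e
  Step 3: replace c->e
Total insertions: 0

0


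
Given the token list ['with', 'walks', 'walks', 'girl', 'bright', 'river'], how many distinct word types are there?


Listing all tokens and tracking unique types:
  Token 1: 'with' -> NEW (unique so far: 1)
  Token 2: 'walks' -> NEW (unique so far: 2)
  Token 3: 'walks' -> duplicate (unique so far: 2)
  Token 4: 'girl' -> NEW (unique so far: 3)
  Token 5: 'bright' -> NEW (unique so far: 4)
  Token 6: 'river' -> NEW (unique so far: 5)
Unique types: ('bright', 'girl', 'river', 'walks', 'with')
Vocabulary size: 5

5


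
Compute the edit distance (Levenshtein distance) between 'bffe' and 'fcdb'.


Building DP table for s1='bffe' (len 4) and s2='fcdb' (len 4):
       f  c  d  b
    0  1  2  3  4
  b 1  1  2  3  3
  f 2  1  2  3  4
  f 3  2  2  3  4
  e 4  3  3  3  4
Edit distance = dp[4][4] = 4

4


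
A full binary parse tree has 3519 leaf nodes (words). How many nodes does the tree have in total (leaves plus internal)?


Leaf nodes (terminals): 3519
Internal nodes = n - 1 = 3519 - 1 = 3518
Total = leaves + internal = 3519 + 3518 = 7037

7037


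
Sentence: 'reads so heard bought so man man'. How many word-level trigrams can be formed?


Word trigrams from [7] words:
  Trigram 1: (reads so heard)
  Trigram 2: (so heard bought)
  Trigram 3: (heard bought so)
  Trigram 4: (bought so man)
  Trigram 5: (so man man)
Total word trigrams: 7 - 2 = 5

5


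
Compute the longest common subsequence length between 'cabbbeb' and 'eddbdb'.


DP table for LCS of 'cabbbeb' and 'eddbdb':
       e  d  d  b  d  b
    0  0  0  0  0  0  0
  c 0  0  0  0  0  0  0
  a 0  0  0  0  0  0  0
  b 0  0  0  0  1  1  1
  b 0  0  0  0  1  1  2
  b 0  0  0  0  1  1  2
  e 0  1  1  1  1  1  2
  b 0  1  1  1  2  2  2
LCS: 'bb'
LCS length = 2

2


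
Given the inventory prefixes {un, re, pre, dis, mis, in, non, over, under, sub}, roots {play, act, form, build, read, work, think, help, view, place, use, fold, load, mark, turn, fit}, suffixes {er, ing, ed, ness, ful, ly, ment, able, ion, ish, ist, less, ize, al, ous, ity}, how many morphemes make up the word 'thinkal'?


Segmenting 'thinkal' against the inventory:
  'think' -> root (morpheme 1)
  'al' -> suffix (morpheme 2)
Total morphemes: 2

2


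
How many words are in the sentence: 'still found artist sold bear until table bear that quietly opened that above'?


Counting words by splitting on spaces:
  Word 1: 'still'
  Word 2: 'found'
  Word 3: 'artist'
  Word 4: 'sold'
  Word 5: 'bear'
  Word 6: 'until'
  Word 7: 'table'
  Word 8: 'bear'
  Word 9: 'that'
  Word 10: 'quietly'
  Word 11: 'opened'
  Word 12: 'that'
  Word 13: 'above'
Total words: 13

13
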